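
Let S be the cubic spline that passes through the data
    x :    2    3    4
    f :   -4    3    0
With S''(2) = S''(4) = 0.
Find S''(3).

-15

With σ_i denoting the second derivative at x_i, h_i = 1, 1, and Δ_i = (y_(i+1) − y_i)/h_i = 7, -3:
  1·σ_0 + 4·σ_1 + 1·σ_2 = 6(Δ_1 - Δ_0) = -60
Natural end conditions: σ_0 = σ_2 = 0.
Solving the tridiagonal system: σ_0 = 0, σ_1 = -15, σ_2 = 0.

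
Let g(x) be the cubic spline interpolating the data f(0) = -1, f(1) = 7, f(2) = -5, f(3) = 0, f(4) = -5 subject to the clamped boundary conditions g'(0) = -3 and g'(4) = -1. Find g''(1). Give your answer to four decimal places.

With m_i denoting the second derivative at x_i, h_i = 1, 1, 1, 1, and Δ_i = (y_(i+1) − y_i)/h_i = 8, -12, 5, -5:
  1·m_0 + 4·m_1 + 1·m_2 = 6(Δ_1 - Δ_0) = -120
  1·m_1 + 4·m_2 + 1·m_3 = 6(Δ_2 - Δ_1) = 102
  1·m_2 + 4·m_3 + 1·m_4 = 6(Δ_3 - Δ_2) = -60
Clamped end conditions give two more equations: 2h_0·m_0 + h_0·m_1 = 6(Δ_0 - g'(0)) = 66 and h_3·m_3 + 2h_3·m_4 = 6(g'(4) - Δ_3) = 24.
Forward elimination and back-substitution give m_0 = 865/14, m_1 = -403/7, m_2 = 97/2, m_3 = -241/7, m_4 = 409/14.

-57.5714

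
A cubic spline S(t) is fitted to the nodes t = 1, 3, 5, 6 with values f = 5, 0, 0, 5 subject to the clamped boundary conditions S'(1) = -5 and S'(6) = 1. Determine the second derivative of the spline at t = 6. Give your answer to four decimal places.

-16.0435

With M_i denoting the second derivative at x_i, h_i = 2, 2, 1, and Δ_i = (y_(i+1) − y_i)/h_i = -5/2, 0, 5:
  2·M_0 + 8·M_1 + 2·M_2 = 6(Δ_1 - Δ_0) = 15
  2·M_1 + 6·M_2 + 1·M_3 = 6(Δ_2 - Δ_1) = 30
Clamped end conditions give two more equations: 2h_0·M_0 + h_0·M_1 = 6(Δ_0 - S'(1)) = 15 and h_2·M_2 + 2h_2·M_3 = 6(S'(6) - Δ_2) = -24.
Solving the tridiagonal system: M_0 = 201/46, M_1 = -57/46, M_2 = 186/23, M_3 = -369/23.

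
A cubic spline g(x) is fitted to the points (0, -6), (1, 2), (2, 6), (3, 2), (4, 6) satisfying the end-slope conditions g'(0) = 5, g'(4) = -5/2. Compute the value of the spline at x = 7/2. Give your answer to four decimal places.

4.4654

Let M_i = g''(x_i). Step sizes h_i = 1, 1, 1, 1; slopes of the chords Δ_i = (y_(i+1) - y_i)/h_i = 8, 4, -4, 4.
  1·M_0 + 4·M_1 + 1·M_2 = 6(Δ_1 - Δ_0) = -24
  1·M_1 + 4·M_2 + 1·M_3 = 6(Δ_2 - Δ_1) = -48
  1·M_2 + 4·M_3 + 1·M_4 = 6(Δ_3 - Δ_2) = 48
Clamped end conditions give two more equations: 2h_0·M_0 + h_0·M_1 = 6(Δ_0 - g'(0)) = 18 and h_3·M_3 + 2h_3·M_4 = 6(g'(4) - Δ_3) = -39.
Solving the tridiagonal system: M_0 = 633/56, M_1 = -129/28, M_2 = -135/8, M_3 = 675/28, M_4 = -1767/56.
On [3, 4], g(x) = 2 + 137/112·(x - 3) + 675/56·(x - 3)² - 1039/112·(x - 3)³.
With (x - 3) = 1/2: g(7/2) = 4001/896.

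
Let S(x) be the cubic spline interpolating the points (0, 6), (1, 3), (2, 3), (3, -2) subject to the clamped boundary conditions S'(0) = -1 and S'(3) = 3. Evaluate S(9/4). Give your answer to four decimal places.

Put σ_i = S'' at the i-th knot. Here h = (1, 1, 1) and Δ = (-3, 0, -5), so the interior equations h_(i-1)·σ_(i-1) + 2(h_(i-1)+h_i)·σ_i + h_i·σ_(i+1) = 6(Δ_i − Δ_(i-1)) read
  1·σ_0 + 4·σ_1 + 1·σ_2 = 6(Δ_1 - Δ_0) = 18
  1·σ_1 + 4·σ_2 + 1·σ_3 = 6(Δ_2 - Δ_1) = -30
Clamped end conditions give two more equations: 2h_0·σ_0 + h_0·σ_1 = 6(Δ_0 - S'(0)) = -12 and h_2·σ_2 + 2h_2·σ_3 = 6(S'(3) - Δ_2) = 48.
Hence σ_0 = -182/15, σ_1 = 184/15, σ_2 = -284/15, σ_3 = 502/15.
On [2, 3], S(x) = 3 - 64/15·(x - 2) - 142/15·(x - 2)² + 131/15·(x - 2)³.
With (x - 2) = 1/4: S(9/4) = 473/320.

1.4781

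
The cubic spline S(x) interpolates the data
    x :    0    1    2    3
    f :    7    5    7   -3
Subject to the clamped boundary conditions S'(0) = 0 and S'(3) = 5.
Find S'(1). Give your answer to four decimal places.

Let M_i = S''(x_i). Step sizes h_i = 1, 1, 1; slopes of the chords Δ_i = (y_(i+1) - y_i)/h_i = -2, 2, -10.
  1·M_0 + 4·M_1 + 1·M_2 = 6(Δ_1 - Δ_0) = 24
  1·M_1 + 4·M_2 + 1·M_3 = 6(Δ_2 - Δ_1) = -72
Clamped end conditions give two more equations: 2h_0·M_0 + h_0·M_1 = 6(Δ_0 - S'(0)) = -12 and h_2·M_2 + 2h_2·M_3 = 6(S'(3) - Δ_2) = 90.
Solving the tridiagonal system: M_0 = -238/15, M_1 = 296/15, M_2 = -586/15, M_3 = 968/15.
On [1, 2], S'(x) = b_1 + 2c_1·(x - 1) + 3d_1·(x - 1)² with b_1 = Δ_1 - h_1(2M_1 + M_2)/6 = 29/15, c_1 = M_1/2 = 148/15, d_1 = (M_2 - M_1)/(6h_1) = -49/5. So S'(1) = 29/15.

1.9333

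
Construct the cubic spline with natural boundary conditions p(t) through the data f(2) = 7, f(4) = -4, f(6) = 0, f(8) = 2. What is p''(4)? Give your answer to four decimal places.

Let M_i = p''(x_i). Step sizes h_i = 2, 2, 2; slopes of the chords Δ_i = (y_(i+1) - y_i)/h_i = -11/2, 2, 1.
  2·M_0 + 8·M_1 + 2·M_2 = 6(Δ_1 - Δ_0) = 45
  2·M_1 + 8·M_2 + 2·M_3 = 6(Δ_2 - Δ_1) = -6
Natural end conditions: M_0 = M_3 = 0.
Solving the tridiagonal system: M_0 = 0, M_1 = 31/5, M_2 = -23/10, M_3 = 0.

6.2000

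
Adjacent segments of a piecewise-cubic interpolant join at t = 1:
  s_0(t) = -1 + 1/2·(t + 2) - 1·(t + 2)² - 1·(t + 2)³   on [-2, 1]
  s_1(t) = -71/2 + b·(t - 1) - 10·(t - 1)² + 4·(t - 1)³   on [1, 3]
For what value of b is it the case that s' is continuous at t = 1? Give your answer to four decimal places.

s_0'(t) = 1/2 - 2·(t + 2) - 3·(t + 2)², so s_0'(1) = -65/2. On the right, s_1'(1) = b, so b = -65/2.

-32.5000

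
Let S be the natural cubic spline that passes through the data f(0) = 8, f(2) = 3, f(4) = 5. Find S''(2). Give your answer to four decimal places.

Let M_i = S''(x_i). Step sizes h_i = 2, 2; slopes of the chords Δ_i = (y_(i+1) - y_i)/h_i = -5/2, 1.
  2·M_0 + 8·M_1 + 2·M_2 = 6(Δ_1 - Δ_0) = 21
Natural end conditions: M_0 = M_2 = 0.
Solving the tridiagonal system: M_0 = 0, M_1 = 21/8, M_2 = 0.

2.6250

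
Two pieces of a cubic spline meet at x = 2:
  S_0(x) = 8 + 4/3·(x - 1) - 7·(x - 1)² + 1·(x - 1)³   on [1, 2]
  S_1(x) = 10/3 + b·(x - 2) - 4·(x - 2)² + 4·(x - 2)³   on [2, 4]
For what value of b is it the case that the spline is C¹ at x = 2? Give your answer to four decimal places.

S_0'(x) = 4/3 - 14·(x - 1) + 3·(x - 1)², so S_0'(2) = -29/3. On the right, S_1'(2) = b, so b = -29/3.

-9.6667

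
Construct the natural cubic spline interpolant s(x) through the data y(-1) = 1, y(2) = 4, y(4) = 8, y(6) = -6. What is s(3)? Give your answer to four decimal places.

7.3026

Let M_i = s''(x_i). Step sizes h_i = 3, 2, 2; slopes of the chords Δ_i = (y_(i+1) - y_i)/h_i = 1, 2, -7.
  3·M_0 + 10·M_1 + 2·M_2 = 6(Δ_1 - Δ_0) = 6
  2·M_1 + 8·M_2 + 2·M_3 = 6(Δ_2 - Δ_1) = -54
Natural end conditions: M_0 = M_3 = 0.
Hence M_0 = 0, M_1 = 39/19, M_2 = -138/19, M_3 = 0.
On [2, 4], s(x) = 4 + 58/19·(x - 2) + 39/38·(x - 2)² - 59/76·(x - 2)³.
With (x - 2) = 1: s(3) = 555/76.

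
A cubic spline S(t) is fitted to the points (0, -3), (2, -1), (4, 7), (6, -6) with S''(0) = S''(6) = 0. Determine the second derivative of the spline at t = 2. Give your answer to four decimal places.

4.5000

Write M_i for S''(x_i). With h_i = 2, 2, 2 and divided differences Δ_i = 1, 4, -13/2, the continuity of S' gives the tridiagonal system
  2·M_0 + 8·M_1 + 2·M_2 = 6(Δ_1 - Δ_0) = 18
  2·M_1 + 8·M_2 + 2·M_3 = 6(Δ_2 - Δ_1) = -63
Natural end conditions: M_0 = M_3 = 0.
Solving: M_0 = 0, M_1 = 9/2, M_2 = -9, M_3 = 0.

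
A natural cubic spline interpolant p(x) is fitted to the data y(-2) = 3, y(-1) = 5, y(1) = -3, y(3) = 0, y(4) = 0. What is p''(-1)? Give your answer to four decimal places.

-8.4000

Write m_i for p''(x_i). With h_i = 1, 2, 2, 1 and divided differences Δ_i = 2, -4, 3/2, 0, the continuity of p' gives the tridiagonal system
  1·m_0 + 6·m_1 + 2·m_2 = 6(Δ_1 - Δ_0) = -36
  2·m_1 + 8·m_2 + 2·m_3 = 6(Δ_2 - Δ_1) = 33
  2·m_2 + 6·m_3 + 1·m_4 = 6(Δ_3 - Δ_2) = -9
Natural end conditions: m_0 = m_4 = 0.
Solving: m_0 = 0, m_1 = -42/5, m_2 = 36/5, m_3 = -39/10, m_4 = 0.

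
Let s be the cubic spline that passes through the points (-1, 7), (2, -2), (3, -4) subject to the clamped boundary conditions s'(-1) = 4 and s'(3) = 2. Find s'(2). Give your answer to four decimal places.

With M_i denoting the second derivative at x_i, h_i = 3, 1, and Δ_i = (y_(i+1) − y_i)/h_i = -3, -2:
  3·M_0 + 8·M_1 + 1·M_2 = 6(Δ_1 - Δ_0) = 6
Clamped end conditions give two more equations: 2h_0·M_0 + h_0·M_1 = 6(Δ_0 - s'(-1)) = -42 and h_1·M_1 + 2h_1·M_2 = 6(s'(3) - Δ_1) = 24.
Forward elimination and back-substitution give M_0 = -33/4, M_1 = 5/2, M_2 = 43/4.
On [2, 3], s'(t) = b_1 + 2c_1·(t - 2) + 3d_1·(t - 2)² with b_1 = Δ_1 - h_1(2M_1 + M_2)/6 = -37/8, c_1 = M_1/2 = 5/4, d_1 = (M_2 - M_1)/(6h_1) = 11/8. So s'(2) = -37/8.

-4.6250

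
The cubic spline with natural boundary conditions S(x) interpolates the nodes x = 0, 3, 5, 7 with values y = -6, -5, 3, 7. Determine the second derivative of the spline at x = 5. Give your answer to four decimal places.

-2.1579

Let M_i = S''(x_i). Step sizes h_i = 3, 2, 2; slopes of the chords Δ_i = (y_(i+1) - y_i)/h_i = 1/3, 4, 2.
  3·M_0 + 10·M_1 + 2·M_2 = 6(Δ_1 - Δ_0) = 22
  2·M_1 + 8·M_2 + 2·M_3 = 6(Δ_2 - Δ_1) = -12
Natural end conditions: M_0 = M_3 = 0.
Solving the tridiagonal system: M_0 = 0, M_1 = 50/19, M_2 = -41/19, M_3 = 0.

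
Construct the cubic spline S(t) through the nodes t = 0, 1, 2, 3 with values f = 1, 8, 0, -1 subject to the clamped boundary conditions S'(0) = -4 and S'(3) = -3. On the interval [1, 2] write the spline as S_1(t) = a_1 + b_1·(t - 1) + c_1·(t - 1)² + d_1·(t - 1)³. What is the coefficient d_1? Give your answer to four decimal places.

With m_i denoting the second derivative at x_i, h_i = 1, 1, 1, and Δ_i = (y_(i+1) − y_i)/h_i = 7, -8, -1:
  1·m_0 + 4·m_1 + 1·m_2 = 6(Δ_1 - Δ_0) = -90
  1·m_1 + 4·m_2 + 1·m_3 = 6(Δ_2 - Δ_1) = 42
Clamped end conditions give two more equations: 2h_0·m_0 + h_0·m_1 = 6(Δ_0 - S'(0)) = 66 and h_2·m_2 + 2h_2·m_3 = 6(S'(3) - Δ_2) = -12.
Solving: m_0 = 814/15, m_1 = -638/15, m_2 = 388/15, m_3 = -284/15.
On [1, 2], with S_1(t) = a_1 + b_1·(t - 1) + c_1·(t - 1)² + d_1·(t - 1)³: c_1 = m_1/2 = -319/15, d_1 = (m_2 - m_1)/(6h_1) = 57/5, b_1 = Δ_1 - h_1(2m_1 + m_2)/6 = 28/15.

11.4000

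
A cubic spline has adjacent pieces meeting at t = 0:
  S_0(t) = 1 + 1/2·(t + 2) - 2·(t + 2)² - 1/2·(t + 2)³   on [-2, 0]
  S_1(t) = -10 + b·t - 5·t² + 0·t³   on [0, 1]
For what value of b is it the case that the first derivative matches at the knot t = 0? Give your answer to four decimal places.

S_0'(t) = 1/2 - 4·(t + 2) - 3/2·(t + 2)², so S_0'(0) = -27/2. On the right, S_1'(0) = b, so b = -27/2.

-13.5000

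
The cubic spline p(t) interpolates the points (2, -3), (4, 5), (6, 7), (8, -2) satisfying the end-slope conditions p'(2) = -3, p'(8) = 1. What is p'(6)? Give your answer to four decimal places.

Write M_i for p''(x_i). With h_i = 2, 2, 2 and divided differences Δ_i = 4, 1, -9/2, the continuity of p' gives the tridiagonal system
  2·M_0 + 8·M_1 + 2·M_2 = 6(Δ_1 - Δ_0) = -18
  2·M_1 + 8·M_2 + 2·M_3 = 6(Δ_2 - Δ_1) = -33
Clamped end conditions give two more equations: 2h_0·M_0 + h_0·M_1 = 6(Δ_0 - p'(2)) = 42 and h_2·M_2 + 2h_2·M_3 = 6(p'(8) - Δ_2) = 33.
Solving: M_0 = 373/30, M_1 = -58/15, M_2 = -179/30, M_3 = 337/30.
On [6, 8], p'(t) = b_2 + 2c_2·(t - 6) + 3d_2·(t - 6)² with b_2 = Δ_2 - h_2(2M_2 + M_3)/6 = -64/15, c_2 = M_2/2 = -179/60, d_2 = (M_3 - M_2)/(6h_2) = 43/30. So p'(6) = -64/15.

-4.2667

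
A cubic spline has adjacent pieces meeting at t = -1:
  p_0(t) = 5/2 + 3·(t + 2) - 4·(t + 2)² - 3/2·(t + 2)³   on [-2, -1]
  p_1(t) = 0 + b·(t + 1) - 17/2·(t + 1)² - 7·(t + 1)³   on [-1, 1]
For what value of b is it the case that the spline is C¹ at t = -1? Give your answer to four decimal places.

p_0'(t) = 3 - 8·(t + 2) - 9/2·(t + 2)², so p_0'(-1) = -19/2. On the right, p_1'(-1) = b, so b = -19/2.

-9.5000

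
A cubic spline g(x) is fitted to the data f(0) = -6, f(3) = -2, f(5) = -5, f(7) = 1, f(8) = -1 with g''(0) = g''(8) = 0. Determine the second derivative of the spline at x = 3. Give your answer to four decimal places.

Let σ_i = g''(x_i). Step sizes h_i = 3, 2, 2, 1; slopes of the chords Δ_i = (y_(i+1) - y_i)/h_i = 4/3, -3/2, 3, -2.
  3·σ_0 + 10·σ_1 + 2·σ_2 = 6(Δ_1 - Δ_0) = -17
  2·σ_1 + 8·σ_2 + 2·σ_3 = 6(Δ_2 - Δ_1) = 27
  2·σ_2 + 6·σ_3 + 1·σ_4 = 6(Δ_3 - Δ_2) = -30
Natural end conditions: σ_0 = σ_4 = 0.
Hence σ_0 = 0, σ_1 = -149/52, σ_2 = 303/52, σ_3 = -361/52, σ_4 = 0.

-2.8654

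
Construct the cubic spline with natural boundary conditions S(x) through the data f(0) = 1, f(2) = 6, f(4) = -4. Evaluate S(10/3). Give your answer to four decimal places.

0.4444

Put M_i = S'' at the i-th knot. Here h = (2, 2) and Δ = (5/2, -5), so the interior equations h_(i-1)·M_(i-1) + 2(h_(i-1)+h_i)·M_i + h_i·M_(i+1) = 6(Δ_i − Δ_(i-1)) read
  2·M_0 + 8·M_1 + 2·M_2 = 6(Δ_1 - Δ_0) = -45
Natural end conditions: M_0 = M_2 = 0.
Hence M_0 = 0, M_1 = -45/8, M_2 = 0.
On [2, 4], S(x) = 6 - 5/4·(x - 2) - 45/16·(x - 2)² + 15/32·(x - 2)³.
With (x - 2) = 4/3: S(10/3) = 4/9.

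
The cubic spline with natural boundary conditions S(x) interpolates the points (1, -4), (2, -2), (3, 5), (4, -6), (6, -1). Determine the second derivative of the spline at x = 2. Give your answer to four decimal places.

16.5000

Write σ_i for S''(x_i). With h_i = 1, 1, 1, 2 and divided differences Δ_i = 2, 7, -11, 5/2, the continuity of S' gives the tridiagonal system
  1·σ_0 + 4·σ_1 + 1·σ_2 = 6(Δ_1 - Δ_0) = 30
  1·σ_1 + 4·σ_2 + 1·σ_3 = 6(Δ_2 - Δ_1) = -108
  1·σ_2 + 6·σ_3 + 2·σ_4 = 6(Δ_3 - Δ_2) = 81
Natural end conditions: σ_0 = σ_4 = 0.
Hence σ_0 = 0, σ_1 = 33/2, σ_2 = -36, σ_3 = 39/2, σ_4 = 0.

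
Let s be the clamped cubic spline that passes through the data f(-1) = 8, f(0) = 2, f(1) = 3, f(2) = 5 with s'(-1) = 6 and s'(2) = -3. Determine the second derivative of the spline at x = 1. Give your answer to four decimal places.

-0.4000

Write M_i for s''(x_i). With h_i = 1, 1, 1 and divided differences Δ_i = -6, 1, 2, the continuity of s' gives the tridiagonal system
  1·M_0 + 4·M_1 + 1·M_2 = 6(Δ_1 - Δ_0) = 42
  1·M_1 + 4·M_2 + 1·M_3 = 6(Δ_2 - Δ_1) = 6
Clamped end conditions give two more equations: 2h_0·M_0 + h_0·M_1 = 6(Δ_0 - s'(-1)) = -72 and h_2·M_2 + 2h_2·M_3 = 6(s'(2) - Δ_2) = -30.
Forward elimination and back-substitution give M_0 = -236/5, M_1 = 112/5, M_2 = -2/5, M_3 = -74/5.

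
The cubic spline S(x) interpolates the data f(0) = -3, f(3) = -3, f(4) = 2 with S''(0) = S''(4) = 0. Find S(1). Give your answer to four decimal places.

-4.6667

Let σ_i = S''(x_i). Step sizes h_i = 3, 1; slopes of the chords Δ_i = (y_(i+1) - y_i)/h_i = 0, 5.
  3·σ_0 + 8·σ_1 + 1·σ_2 = 6(Δ_1 - Δ_0) = 30
Natural end conditions: σ_0 = σ_2 = 0.
Hence σ_0 = 0, σ_1 = 15/4, σ_2 = 0.
On [0, 3], S(x) = -3 - 15/8·x + 0·x² + 5/24·x³.
With x = 1: S(1) = -14/3.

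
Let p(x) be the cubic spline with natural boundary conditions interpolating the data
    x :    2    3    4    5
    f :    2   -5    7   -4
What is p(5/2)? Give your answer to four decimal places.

-3.9750

Write m_i for p''(x_i). With h_i = 1, 1, 1 and divided differences Δ_i = -7, 12, -11, the continuity of p' gives the tridiagonal system
  1·m_0 + 4·m_1 + 1·m_2 = 6(Δ_1 - Δ_0) = 114
  1·m_1 + 4·m_2 + 1·m_3 = 6(Δ_2 - Δ_1) = -138
Natural end conditions: m_0 = m_3 = 0.
Solving the tridiagonal system: m_0 = 0, m_1 = 198/5, m_2 = -222/5, m_3 = 0.
On [2, 3], p(x) = 2 - 68/5·(x - 2) + 0·(x - 2)² + 33/5·(x - 2)³.
With (x - 2) = 1/2: p(5/2) = -159/40.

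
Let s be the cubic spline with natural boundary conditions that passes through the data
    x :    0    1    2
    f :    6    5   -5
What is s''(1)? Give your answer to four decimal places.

Let M_i = s''(x_i). Step sizes h_i = 1, 1; slopes of the chords Δ_i = (y_(i+1) - y_i)/h_i = -1, -10.
  1·M_0 + 4·M_1 + 1·M_2 = 6(Δ_1 - Δ_0) = -54
Natural end conditions: M_0 = M_2 = 0.
Solving: M_0 = 0, M_1 = -27/2, M_2 = 0.

-13.5000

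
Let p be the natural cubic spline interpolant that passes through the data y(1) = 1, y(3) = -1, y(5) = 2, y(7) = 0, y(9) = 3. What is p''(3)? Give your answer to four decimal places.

With m_i denoting the second derivative at x_i, h_i = 2, 2, 2, 2, and Δ_i = (y_(i+1) − y_i)/h_i = -1, 3/2, -1, 3/2:
  2·m_0 + 8·m_1 + 2·m_2 = 6(Δ_1 - Δ_0) = 15
  2·m_1 + 8·m_2 + 2·m_3 = 6(Δ_2 - Δ_1) = -15
  2·m_2 + 8·m_3 + 2·m_4 = 6(Δ_3 - Δ_2) = 15
Natural end conditions: m_0 = m_4 = 0.
Solving: m_0 = 0, m_1 = 75/28, m_2 = -45/14, m_3 = 75/28, m_4 = 0.

2.6786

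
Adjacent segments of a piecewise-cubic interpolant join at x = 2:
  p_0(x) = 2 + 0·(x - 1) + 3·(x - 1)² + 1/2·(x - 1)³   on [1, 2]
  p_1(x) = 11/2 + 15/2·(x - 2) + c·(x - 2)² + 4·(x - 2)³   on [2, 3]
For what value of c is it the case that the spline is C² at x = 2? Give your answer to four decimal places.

p_0''(x) = 6 + 3·(x - 1), so p_0''(2) = 9. On the right, p_1''(2) = 2c, so c = 9/2.

4.5000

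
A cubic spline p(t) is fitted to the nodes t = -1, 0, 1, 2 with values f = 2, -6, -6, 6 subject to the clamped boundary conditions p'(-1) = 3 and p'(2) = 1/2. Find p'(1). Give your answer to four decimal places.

Put σ_i = p'' at the i-th knot. Here h = (1, 1, 1) and Δ = (-8, 0, 12), so the interior equations h_(i-1)·σ_(i-1) + 2(h_(i-1)+h_i)·σ_i + h_i·σ_(i+1) = 6(Δ_i − Δ_(i-1)) read
  1·σ_0 + 4·σ_1 + 1·σ_2 = 6(Δ_1 - Δ_0) = 48
  1·σ_1 + 4·σ_2 + 1·σ_3 = 6(Δ_2 - Δ_1) = 72
Clamped end conditions give two more equations: 2h_0·σ_0 + h_0·σ_1 = 6(Δ_0 - p'(-1)) = -66 and h_2·σ_2 + 2h_2·σ_3 = 6(p'(2) - Δ_2) = -69.
Hence σ_0 = -613/15, σ_1 = 236/15, σ_2 = 389/15, σ_3 = -712/15.
On [1, 2], p'(t) = b_2 + 2c_2·(t - 1) + 3d_2·(t - 1)² with b_2 = Δ_2 - h_2(2σ_2 + σ_3)/6 = 169/15, c_2 = σ_2/2 = 389/30, d_2 = (σ_3 - σ_2)/(6h_2) = -367/30. So p'(1) = 169/15.

11.2667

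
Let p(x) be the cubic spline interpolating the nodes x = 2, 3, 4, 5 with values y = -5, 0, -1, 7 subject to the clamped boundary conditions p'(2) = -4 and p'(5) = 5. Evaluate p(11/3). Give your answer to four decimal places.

Put σ_i = p'' at the i-th knot. Here h = (1, 1, 1) and Δ = (5, -1, 8), so the interior equations h_(i-1)·σ_(i-1) + 2(h_(i-1)+h_i)·σ_i + h_i·σ_(i+1) = 6(Δ_i − Δ_(i-1)) read
  1·σ_0 + 4·σ_1 + 1·σ_2 = 6(Δ_1 - Δ_0) = -36
  1·σ_1 + 4·σ_2 + 1·σ_3 = 6(Δ_2 - Δ_1) = 54
Clamped end conditions give two more equations: 2h_0·σ_0 + h_0·σ_1 = 6(Δ_0 - p'(2)) = 54 and h_2·σ_2 + 2h_2·σ_3 = 6(p'(5) - Δ_2) = -18.
Hence σ_0 = 198/5, σ_1 = -126/5, σ_2 = 126/5, σ_3 = -108/5.
On [3, 4], p(x) = 0 + 16/5·(x - 3) - 63/5·(x - 3)² + 42/5·(x - 3)³.
With (x - 3) = 2/3: p(11/3) = -44/45.

-0.9778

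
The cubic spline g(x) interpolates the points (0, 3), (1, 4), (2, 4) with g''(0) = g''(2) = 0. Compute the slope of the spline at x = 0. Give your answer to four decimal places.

1.2500

Let M_i = g''(x_i). Step sizes h_i = 1, 1; slopes of the chords Δ_i = (y_(i+1) - y_i)/h_i = 1, 0.
  1·M_0 + 4·M_1 + 1·M_2 = 6(Δ_1 - Δ_0) = -6
Natural end conditions: M_0 = M_2 = 0.
Solving the tridiagonal system: M_0 = 0, M_1 = -3/2, M_2 = 0.
On [0, 1], g'(x) = b_0 + 2c_0·x + 3d_0·x² with b_0 = Δ_0 - h_0(2M_0 + M_1)/6 = 5/4, c_0 = M_0/2 = 0, d_0 = (M_1 - M_0)/(6h_0) = -1/4. So g'(0) = 5/4.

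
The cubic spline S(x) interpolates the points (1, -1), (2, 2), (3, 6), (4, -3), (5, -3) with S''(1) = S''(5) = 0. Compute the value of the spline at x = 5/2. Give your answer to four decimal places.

5.1518

With M_i denoting the second derivative at x_i, h_i = 1, 1, 1, 1, and Δ_i = (y_(i+1) − y_i)/h_i = 3, 4, -9, 0:
  1·M_0 + 4·M_1 + 1·M_2 = 6(Δ_1 - Δ_0) = 6
  1·M_1 + 4·M_2 + 1·M_3 = 6(Δ_2 - Δ_1) = -78
  1·M_2 + 4·M_3 + 1·M_4 = 6(Δ_3 - Δ_2) = 54
Natural end conditions: M_0 = M_4 = 0.
Solving the tridiagonal system: M_0 = 0, M_1 = 57/7, M_2 = -186/7, M_3 = 141/7, M_4 = 0.
On [2, 3], S(x) = 2 + 40/7·(x - 2) + 57/14·(x - 2)² - 81/14·(x - 2)³.
With (x - 2) = 1/2: S(5/2) = 577/112.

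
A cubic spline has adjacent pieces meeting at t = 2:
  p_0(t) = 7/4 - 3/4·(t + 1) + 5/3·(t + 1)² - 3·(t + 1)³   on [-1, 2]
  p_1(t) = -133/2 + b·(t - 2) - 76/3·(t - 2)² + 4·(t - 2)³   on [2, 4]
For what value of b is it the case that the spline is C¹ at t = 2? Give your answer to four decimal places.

-71.7500

p_0'(t) = -3/4 + 10/3·(t + 1) - 9·(t + 1)², so p_0'(2) = -287/4. On the right, p_1'(2) = b, so b = -287/4.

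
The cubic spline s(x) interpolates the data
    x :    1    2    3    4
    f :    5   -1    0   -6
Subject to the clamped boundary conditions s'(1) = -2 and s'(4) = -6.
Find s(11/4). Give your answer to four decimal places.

With m_i denoting the second derivative at x_i, h_i = 1, 1, 1, and Δ_i = (y_(i+1) − y_i)/h_i = -6, 1, -6:
  1·m_0 + 4·m_1 + 1·m_2 = 6(Δ_1 - Δ_0) = 42
  1·m_1 + 4·m_2 + 1·m_3 = 6(Δ_2 - Δ_1) = -42
Clamped end conditions give two more equations: 2h_0·m_0 + h_0·m_1 = 6(Δ_0 - s'(1)) = -24 and h_2·m_2 + 2h_2·m_3 = 6(s'(4) - Δ_2) = 0.
Solving: m_0 = -334/15, m_1 = 308/15, m_2 = -268/15, m_3 = 134/15.
On [2, 3], s(x) = -1 - 43/15·(x - 2) + 154/15·(x - 2)² - 32/5·(x - 2)³.
With (x - 2) = 3/4: s(11/4) = -3/40.

-0.0750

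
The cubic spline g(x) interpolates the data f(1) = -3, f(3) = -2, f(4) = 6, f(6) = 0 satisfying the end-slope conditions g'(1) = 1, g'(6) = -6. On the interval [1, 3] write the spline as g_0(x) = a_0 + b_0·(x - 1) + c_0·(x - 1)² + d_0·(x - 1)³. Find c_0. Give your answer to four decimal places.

Put M_i = g'' at the i-th knot. Here h = (2, 1, 2) and Δ = (1/2, 8, -3), so the interior equations h_(i-1)·M_(i-1) + 2(h_(i-1)+h_i)·M_i + h_i·M_(i+1) = 6(Δ_i − Δ_(i-1)) read
  2·M_0 + 6·M_1 + 1·M_2 = 6(Δ_1 - Δ_0) = 45
  1·M_1 + 6·M_2 + 2·M_3 = 6(Δ_2 - Δ_1) = -66
Clamped end conditions give two more equations: 2h_0·M_0 + h_0·M_1 = 6(Δ_0 - g'(1)) = -3 and h_2·M_2 + 2h_2·M_3 = 6(g'(6) - Δ_2) = -18.
Solving the tridiagonal system: M_0 = -217/32, M_1 = 193/16, M_2 = -221/16, M_3 = 77/32.
On [1, 3], with g_0(x) = a_0 + b_0·(x - 1) + c_0·(x - 1)² + d_0·(x - 1)³: c_0 = M_0/2 = -217/64, d_0 = (M_1 - M_0)/(6h_0) = 201/128, b_0 = Δ_0 - h_0(2M_0 + M_1)/6 = 1.

-3.3906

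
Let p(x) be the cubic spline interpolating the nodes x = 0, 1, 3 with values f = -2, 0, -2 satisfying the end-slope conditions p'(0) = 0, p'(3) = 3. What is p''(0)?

10

Write M_i for p''(x_i). With h_i = 1, 2 and divided differences Δ_i = 2, -1, the continuity of p' gives the tridiagonal system
  1·M_0 + 6·M_1 + 2·M_2 = 6(Δ_1 - Δ_0) = -18
Clamped end conditions give two more equations: 2h_0·M_0 + h_0·M_1 = 6(Δ_0 - p'(0)) = 12 and h_1·M_1 + 2h_1·M_2 = 6(p'(3) - Δ_1) = 24.
Solving the tridiagonal system: M_0 = 10, M_1 = -8, M_2 = 10.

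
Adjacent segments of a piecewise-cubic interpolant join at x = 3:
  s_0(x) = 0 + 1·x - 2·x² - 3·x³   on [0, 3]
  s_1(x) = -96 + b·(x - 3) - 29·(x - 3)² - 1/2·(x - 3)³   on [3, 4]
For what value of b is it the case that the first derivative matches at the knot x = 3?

s_0'(x) = 1 - 4·x - 9·x², so s_0'(3) = -92. On the right, s_1'(3) = b, so b = -92.

-92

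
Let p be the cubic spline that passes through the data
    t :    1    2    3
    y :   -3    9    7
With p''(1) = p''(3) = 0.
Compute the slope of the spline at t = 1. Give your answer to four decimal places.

With m_i denoting the second derivative at x_i, h_i = 1, 1, and Δ_i = (y_(i+1) − y_i)/h_i = 12, -2:
  1·m_0 + 4·m_1 + 1·m_2 = 6(Δ_1 - Δ_0) = -84
Natural end conditions: m_0 = m_2 = 0.
Solving: m_0 = 0, m_1 = -21, m_2 = 0.
On [1, 2], p'(t) = b_0 + 2c_0·(t - 1) + 3d_0·(t - 1)² with b_0 = Δ_0 - h_0(2m_0 + m_1)/6 = 31/2, c_0 = m_0/2 = 0, d_0 = (m_1 - m_0)/(6h_0) = -7/2. So p'(1) = 31/2.

15.5000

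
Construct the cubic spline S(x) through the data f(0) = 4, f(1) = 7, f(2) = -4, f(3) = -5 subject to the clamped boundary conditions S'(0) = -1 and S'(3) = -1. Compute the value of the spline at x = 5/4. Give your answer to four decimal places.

5.1125

Let M_i = S''(x_i). Step sizes h_i = 1, 1, 1; slopes of the chords Δ_i = (y_(i+1) - y_i)/h_i = 3, -11, -1.
  1·M_0 + 4·M_1 + 1·M_2 = 6(Δ_1 - Δ_0) = -84
  1·M_1 + 4·M_2 + 1·M_3 = 6(Δ_2 - Δ_1) = 60
Clamped end conditions give two more equations: 2h_0·M_0 + h_0·M_1 = 6(Δ_0 - S'(0)) = 24 and h_2·M_2 + 2h_2·M_3 = 6(S'(3) - Δ_2) = 0.
Solving: M_0 = 148/5, M_1 = -176/5, M_2 = 136/5, M_3 = -68/5.
On [1, 2], S(x) = 7 - 19/5·(x - 1) - 88/5·(x - 1)² + 52/5·(x - 1)³.
With (x - 1) = 1/4: S(5/4) = 409/80.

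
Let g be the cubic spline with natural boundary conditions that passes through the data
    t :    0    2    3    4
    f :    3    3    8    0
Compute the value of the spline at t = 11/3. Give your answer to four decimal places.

3.7359

With σ_i denoting the second derivative at x_i, h_i = 2, 1, 1, and Δ_i = (y_(i+1) − y_i)/h_i = 0, 5, -8:
  2·σ_0 + 6·σ_1 + 1·σ_2 = 6(Δ_1 - Δ_0) = 30
  1·σ_1 + 4·σ_2 + 1·σ_3 = 6(Δ_2 - Δ_1) = -78
Natural end conditions: σ_0 = σ_3 = 0.
Solving the tridiagonal system: σ_0 = 0, σ_1 = 198/23, σ_2 = -498/23, σ_3 = 0.
On [3, 4], g(t) = 8 - 18/23·(t - 3) - 249/23·(t - 3)² + 83/23·(t - 3)³.
With (t - 3) = 2/3: g(11/3) = 2320/621.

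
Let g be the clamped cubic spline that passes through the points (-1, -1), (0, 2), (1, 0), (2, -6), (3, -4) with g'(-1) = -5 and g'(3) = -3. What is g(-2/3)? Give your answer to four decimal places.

-1.2368

Put M_i = g'' at the i-th knot. Here h = (1, 1, 1, 1) and Δ = (3, -2, -6, 2), so the interior equations h_(i-1)·M_(i-1) + 2(h_(i-1)+h_i)·M_i + h_i·M_(i+1) = 6(Δ_i − Δ_(i-1)) read
  1·M_0 + 4·M_1 + 1·M_2 = 6(Δ_1 - Δ_0) = -30
  1·M_1 + 4·M_2 + 1·M_3 = 6(Δ_2 - Δ_1) = -24
  1·M_2 + 4·M_3 + 1·M_4 = 6(Δ_3 - Δ_2) = 48
Clamped end conditions give two more equations: 2h_0·M_0 + h_0·M_1 = 6(Δ_0 - g'(-1)) = 48 and h_3·M_3 + 2h_3·M_4 = 6(g'(3) - Δ_3) = -30.
Solving the tridiagonal system: M_0 = 857/28, M_1 = -185/14, M_2 = -31/4, M_3 = 283/14, M_4 = -703/28.
On [-1, 0], g(x) = -1 - 5·(x + 1) + 857/56·(x + 1)² - 409/56·(x + 1)³.
With (x + 1) = 1/3: g(-2/3) = -935/756.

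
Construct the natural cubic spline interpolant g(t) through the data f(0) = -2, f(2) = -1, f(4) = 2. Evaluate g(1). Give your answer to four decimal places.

-1.6875

Let M_i = g''(x_i). Step sizes h_i = 2, 2; slopes of the chords Δ_i = (y_(i+1) - y_i)/h_i = 1/2, 3/2.
  2·M_0 + 8·M_1 + 2·M_2 = 6(Δ_1 - Δ_0) = 6
Natural end conditions: M_0 = M_2 = 0.
Solving: M_0 = 0, M_1 = 3/4, M_2 = 0.
On [0, 2], g(t) = -2 + 1/4·t + 0·t² + 1/16·t³.
With t = 1: g(1) = -27/16.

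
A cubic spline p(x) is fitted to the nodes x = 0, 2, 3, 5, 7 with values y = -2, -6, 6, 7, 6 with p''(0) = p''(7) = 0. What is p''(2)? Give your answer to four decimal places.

16.5469

Put m_i = p'' at the i-th knot. Here h = (2, 1, 2, 2) and Δ = (-2, 12, 1/2, -1/2), so the interior equations h_(i-1)·m_(i-1) + 2(h_(i-1)+h_i)·m_i + h_i·m_(i+1) = 6(Δ_i − Δ_(i-1)) read
  2·m_0 + 6·m_1 + 1·m_2 = 6(Δ_1 - Δ_0) = 84
  1·m_1 + 6·m_2 + 2·m_3 = 6(Δ_2 - Δ_1) = -69
  2·m_2 + 8·m_3 + 2·m_4 = 6(Δ_3 - Δ_2) = -6
Natural end conditions: m_0 = m_4 = 0.
Forward elimination and back-substitution give m_0 = 0, m_1 = 1059/64, m_2 = -489/32, m_3 = 393/128, m_4 = 0.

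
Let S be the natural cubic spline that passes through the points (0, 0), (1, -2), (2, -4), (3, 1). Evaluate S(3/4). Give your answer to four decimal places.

-1.3469

Write M_i for S''(x_i). With h_i = 1, 1, 1 and divided differences Δ_i = -2, -2, 5, the continuity of S' gives the tridiagonal system
  1·M_0 + 4·M_1 + 1·M_2 = 6(Δ_1 - Δ_0) = 0
  1·M_1 + 4·M_2 + 1·M_3 = 6(Δ_2 - Δ_1) = 42
Natural end conditions: M_0 = M_3 = 0.
Solving the tridiagonal system: M_0 = 0, M_1 = -14/5, M_2 = 56/5, M_3 = 0.
On [0, 1], S(x) = 0 - 23/15·x + 0·x² - 7/15·x³.
With x = 3/4: S(3/4) = -431/320.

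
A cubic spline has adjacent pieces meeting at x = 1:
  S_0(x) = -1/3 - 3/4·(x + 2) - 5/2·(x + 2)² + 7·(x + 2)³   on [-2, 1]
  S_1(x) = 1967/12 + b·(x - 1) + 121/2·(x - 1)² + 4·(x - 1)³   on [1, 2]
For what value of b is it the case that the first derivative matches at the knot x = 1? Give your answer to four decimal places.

S_0'(x) = -3/4 - 5·(x + 2) + 21·(x + 2)², so S_0'(1) = 693/4. On the right, S_1'(1) = b, so b = 693/4.

173.2500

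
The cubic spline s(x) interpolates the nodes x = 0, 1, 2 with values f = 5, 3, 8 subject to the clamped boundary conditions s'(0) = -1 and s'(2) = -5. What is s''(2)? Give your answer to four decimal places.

-42.5000

Let m_i = s''(x_i). Step sizes h_i = 1, 1; slopes of the chords Δ_i = (y_(i+1) - y_i)/h_i = -2, 5.
  1·m_0 + 4·m_1 + 1·m_2 = 6(Δ_1 - Δ_0) = 42
Clamped end conditions give two more equations: 2h_0·m_0 + h_0·m_1 = 6(Δ_0 - s'(0)) = -6 and h_1·m_1 + 2h_1·m_2 = 6(s'(2) - Δ_1) = -60.
Hence m_0 = -31/2, m_1 = 25, m_2 = -85/2.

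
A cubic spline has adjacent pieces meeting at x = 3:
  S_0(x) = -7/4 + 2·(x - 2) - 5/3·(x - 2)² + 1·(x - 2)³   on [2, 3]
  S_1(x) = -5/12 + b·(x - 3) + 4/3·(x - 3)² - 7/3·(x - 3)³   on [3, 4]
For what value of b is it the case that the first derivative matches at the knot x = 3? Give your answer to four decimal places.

1.6667

S_0'(x) = 2 - 10/3·(x - 2) + 3·(x - 2)², so S_0'(3) = 5/3. On the right, S_1'(3) = b, so b = 5/3.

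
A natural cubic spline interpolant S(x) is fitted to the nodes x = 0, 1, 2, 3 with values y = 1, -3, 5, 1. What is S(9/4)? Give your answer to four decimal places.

5.3125

With σ_i denoting the second derivative at x_i, h_i = 1, 1, 1, and Δ_i = (y_(i+1) − y_i)/h_i = -4, 8, -4:
  1·σ_0 + 4·σ_1 + 1·σ_2 = 6(Δ_1 - Δ_0) = 72
  1·σ_1 + 4·σ_2 + 1·σ_3 = 6(Δ_2 - Δ_1) = -72
Natural end conditions: σ_0 = σ_3 = 0.
Forward elimination and back-substitution give σ_0 = 0, σ_1 = 24, σ_2 = -24, σ_3 = 0.
On [2, 3], S(x) = 5 + 4·(x - 2) - 12·(x - 2)² + 4·(x - 2)³.
With (x - 2) = 1/4: S(9/4) = 85/16.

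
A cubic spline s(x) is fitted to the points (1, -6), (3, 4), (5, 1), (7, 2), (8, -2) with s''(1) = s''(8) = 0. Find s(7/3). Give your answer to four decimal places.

With m_i denoting the second derivative at x_i, h_i = 2, 2, 2, 1, and Δ_i = (y_(i+1) − y_i)/h_i = 5, -3/2, 1/2, -4:
  2·m_0 + 8·m_1 + 2·m_2 = 6(Δ_1 - Δ_0) = -39
  2·m_1 + 8·m_2 + 2·m_3 = 6(Δ_2 - Δ_1) = 12
  2·m_2 + 6·m_3 + 1·m_4 = 6(Δ_3 - Δ_2) = -27
Natural end conditions: m_0 = m_4 = 0.
Solving: m_0 = 0, m_1 = -6, m_2 = 9/2, m_3 = -6, m_4 = 0.
On [1, 3], s(x) = -6 + 7·(x - 1) + 0·(x - 1)² - 1/2·(x - 1)³.
With (x - 1) = 4/3: s(7/3) = 58/27.

2.1481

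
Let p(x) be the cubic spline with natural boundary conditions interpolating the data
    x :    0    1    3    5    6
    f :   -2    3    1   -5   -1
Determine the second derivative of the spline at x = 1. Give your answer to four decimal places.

Write σ_i for p''(x_i). With h_i = 1, 2, 2, 1 and divided differences Δ_i = 5, -1, -3, 4, the continuity of p' gives the tridiagonal system
  1·σ_0 + 6·σ_1 + 2·σ_2 = 6(Δ_1 - Δ_0) = -36
  2·σ_1 + 8·σ_2 + 2·σ_3 = 6(Δ_2 - Δ_1) = -12
  2·σ_2 + 6·σ_3 + 1·σ_4 = 6(Δ_3 - Δ_2) = 42
Natural end conditions: σ_0 = σ_4 = 0.
Forward elimination and back-substitution give σ_0 = 0, σ_1 = -53/10, σ_2 = -21/10, σ_3 = 77/10, σ_4 = 0.

-5.3000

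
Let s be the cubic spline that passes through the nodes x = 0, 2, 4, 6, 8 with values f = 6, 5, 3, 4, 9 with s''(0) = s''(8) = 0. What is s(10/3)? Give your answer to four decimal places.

Write M_i for s''(x_i). With h_i = 2, 2, 2, 2 and divided differences Δ_i = -1/2, -1, 1/2, 5/2, the continuity of s' gives the tridiagonal system
  2·M_0 + 8·M_1 + 2·M_2 = 6(Δ_1 - Δ_0) = -3
  2·M_1 + 8·M_2 + 2·M_3 = 6(Δ_2 - Δ_1) = 9
  2·M_2 + 8·M_3 + 2·M_4 = 6(Δ_3 - Δ_2) = 12
Natural end conditions: M_0 = M_4 = 0.
Solving: M_0 = 0, M_1 = -69/112, M_2 = 27/28, M_3 = 141/112, M_4 = 0.
On [2, 4], s(x) = 5 - 51/56·(x - 2) - 69/224·(x - 2)² + 59/448·(x - 2)³.
With (x - 2) = 4/3: s(10/3) = 671/189.

3.5503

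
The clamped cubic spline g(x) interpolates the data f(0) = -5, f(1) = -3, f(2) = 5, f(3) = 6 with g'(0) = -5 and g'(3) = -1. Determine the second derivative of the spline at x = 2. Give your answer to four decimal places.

Write M_i for g''(x_i). With h_i = 1, 1, 1 and divided differences Δ_i = 2, 8, 1, the continuity of g' gives the tridiagonal system
  1·M_0 + 4·M_1 + 1·M_2 = 6(Δ_1 - Δ_0) = 36
  1·M_1 + 4·M_2 + 1·M_3 = 6(Δ_2 - Δ_1) = -42
Clamped end conditions give two more equations: 2h_0·M_0 + h_0·M_1 = 6(Δ_0 - g'(0)) = 42 and h_2·M_2 + 2h_2·M_3 = 6(g'(3) - Δ_2) = -12.
Solving the tridiagonal system: M_0 = 256/15, M_1 = 118/15, M_2 = -188/15, M_3 = 4/15.

-12.5333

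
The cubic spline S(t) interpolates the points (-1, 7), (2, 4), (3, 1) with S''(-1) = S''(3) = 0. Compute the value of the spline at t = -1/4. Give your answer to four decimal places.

Let M_i = S''(x_i). Step sizes h_i = 3, 1; slopes of the chords Δ_i = (y_(i+1) - y_i)/h_i = -1, -3.
  3·M_0 + 8·M_1 + 1·M_2 = 6(Δ_1 - Δ_0) = -12
Natural end conditions: M_0 = M_2 = 0.
Hence M_0 = 0, M_1 = -3/2, M_2 = 0.
On [-1, 2], S(t) = 7 - 1/4·(t + 1) + 0·(t + 1)² - 1/12·(t + 1)³.
With (t + 1) = 3/4: S(-1/4) = 1735/256.

6.7773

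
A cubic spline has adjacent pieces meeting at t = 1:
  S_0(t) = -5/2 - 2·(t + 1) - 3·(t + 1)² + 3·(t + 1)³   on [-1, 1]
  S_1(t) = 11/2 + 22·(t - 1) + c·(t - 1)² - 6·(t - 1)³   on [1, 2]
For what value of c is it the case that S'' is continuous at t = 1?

S_0''(t) = -6 + 18·(t + 1), so S_0''(1) = 30. On the right, S_1''(1) = 2c, so c = 15.

15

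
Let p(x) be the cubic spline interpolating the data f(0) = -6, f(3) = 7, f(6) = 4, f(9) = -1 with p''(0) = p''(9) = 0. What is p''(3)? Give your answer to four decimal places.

-2.7556

Let σ_i = p''(x_i). Step sizes h_i = 3, 3, 3; slopes of the chords Δ_i = (y_(i+1) - y_i)/h_i = 13/3, -1, -5/3.
  3·σ_0 + 12·σ_1 + 3·σ_2 = 6(Δ_1 - Δ_0) = -32
  3·σ_1 + 12·σ_2 + 3·σ_3 = 6(Δ_2 - Δ_1) = -4
Natural end conditions: σ_0 = σ_3 = 0.
Solving: σ_0 = 0, σ_1 = -124/45, σ_2 = 16/45, σ_3 = 0.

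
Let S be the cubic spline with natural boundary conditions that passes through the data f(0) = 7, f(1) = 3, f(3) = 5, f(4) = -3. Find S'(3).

-4

Put M_i = S'' at the i-th knot. Here h = (1, 2, 1) and Δ = (-4, 1, -8), so the interior equations h_(i-1)·M_(i-1) + 2(h_(i-1)+h_i)·M_i + h_i·M_(i+1) = 6(Δ_i − Δ_(i-1)) read
  1·M_0 + 6·M_1 + 2·M_2 = 6(Δ_1 - Δ_0) = 30
  2·M_1 + 6·M_2 + 1·M_3 = 6(Δ_2 - Δ_1) = -54
Natural end conditions: M_0 = M_3 = 0.
Hence M_0 = 0, M_1 = 9, M_2 = -12, M_3 = 0.
On [3, 4], S'(x) = b_2 + 2c_2·(x - 3) + 3d_2·(x - 3)² with b_2 = Δ_2 - h_2(2M_2 + M_3)/6 = -4, c_2 = M_2/2 = -6, d_2 = (M_3 - M_2)/(6h_2) = 2. So S'(3) = -4.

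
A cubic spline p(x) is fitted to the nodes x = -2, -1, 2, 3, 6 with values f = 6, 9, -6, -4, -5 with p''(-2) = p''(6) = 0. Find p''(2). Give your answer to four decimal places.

9.1481

Let M_i = p''(x_i). Step sizes h_i = 1, 3, 1, 3; slopes of the chords Δ_i = (y_(i+1) - y_i)/h_i = 3, -5, 2, -1/3.
  1·M_0 + 8·M_1 + 3·M_2 = 6(Δ_1 - Δ_0) = -48
  3·M_1 + 8·M_2 + 1·M_3 = 6(Δ_2 - Δ_1) = 42
  1·M_2 + 8·M_3 + 3·M_4 = 6(Δ_3 - Δ_2) = -14
Natural end conditions: M_0 = M_4 = 0.
Solving: M_0 = 0, M_1 = -679/72, M_2 = 247/27, M_3 = -625/216, M_4 = 0.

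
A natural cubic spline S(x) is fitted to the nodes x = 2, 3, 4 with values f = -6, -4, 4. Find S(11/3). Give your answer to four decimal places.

0.8889

Let σ_i = S''(x_i). Step sizes h_i = 1, 1; slopes of the chords Δ_i = (y_(i+1) - y_i)/h_i = 2, 8.
  1·σ_0 + 4·σ_1 + 1·σ_2 = 6(Δ_1 - Δ_0) = 36
Natural end conditions: σ_0 = σ_2 = 0.
Forward elimination and back-substitution give σ_0 = 0, σ_1 = 9, σ_2 = 0.
On [3, 4], S(x) = -4 + 5·(x - 3) + 9/2·(x - 3)² - 3/2·(x - 3)³.
With (x - 3) = 2/3: S(11/3) = 8/9.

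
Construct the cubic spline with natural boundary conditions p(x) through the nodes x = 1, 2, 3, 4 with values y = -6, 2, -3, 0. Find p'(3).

Put σ_i = p'' at the i-th knot. Here h = (1, 1, 1) and Δ = (8, -5, 3), so the interior equations h_(i-1)·σ_(i-1) + 2(h_(i-1)+h_i)·σ_i + h_i·σ_(i+1) = 6(Δ_i − Δ_(i-1)) read
  1·σ_0 + 4·σ_1 + 1·σ_2 = 6(Δ_1 - Δ_0) = -78
  1·σ_1 + 4·σ_2 + 1·σ_3 = 6(Δ_2 - Δ_1) = 48
Natural end conditions: σ_0 = σ_3 = 0.
Hence σ_0 = 0, σ_1 = -24, σ_2 = 18, σ_3 = 0.
On [3, 4], p'(x) = b_2 + 2c_2·(x - 3) + 3d_2·(x - 3)² with b_2 = Δ_2 - h_2(2σ_2 + σ_3)/6 = -3, c_2 = σ_2/2 = 9, d_2 = (σ_3 - σ_2)/(6h_2) = -3. So p'(3) = -3.

-3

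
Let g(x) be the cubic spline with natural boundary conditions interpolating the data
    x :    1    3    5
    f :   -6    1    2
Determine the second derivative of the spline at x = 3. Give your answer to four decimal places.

With M_i denoting the second derivative at x_i, h_i = 2, 2, and Δ_i = (y_(i+1) − y_i)/h_i = 7/2, 1/2:
  2·M_0 + 8·M_1 + 2·M_2 = 6(Δ_1 - Δ_0) = -18
Natural end conditions: M_0 = M_2 = 0.
Forward elimination and back-substitution give M_0 = 0, M_1 = -9/4, M_2 = 0.

-2.2500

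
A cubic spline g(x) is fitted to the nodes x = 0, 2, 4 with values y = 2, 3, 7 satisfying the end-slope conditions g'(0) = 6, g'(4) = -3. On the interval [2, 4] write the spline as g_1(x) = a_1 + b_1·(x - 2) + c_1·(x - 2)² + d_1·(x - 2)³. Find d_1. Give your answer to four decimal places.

-1.4688

Write m_i for g''(x_i). With h_i = 2, 2 and divided differences Δ_i = 1/2, 2, the continuity of g' gives the tridiagonal system
  2·m_0 + 8·m_1 + 2·m_2 = 6(Δ_1 - Δ_0) = 9
Clamped end conditions give two more equations: 2h_0·m_0 + h_0·m_1 = 6(Δ_0 - g'(0)) = -33 and h_1·m_1 + 2h_1·m_2 = 6(g'(4) - Δ_1) = -30.
Hence m_0 = -93/8, m_1 = 27/4, m_2 = -87/8.
On [2, 4], with g_1(x) = a_1 + b_1·(x - 2) + c_1·(x - 2)² + d_1·(x - 2)³: c_1 = m_1/2 = 27/8, d_1 = (m_2 - m_1)/(6h_1) = -47/32, b_1 = Δ_1 - h_1(2m_1 + m_2)/6 = 9/8.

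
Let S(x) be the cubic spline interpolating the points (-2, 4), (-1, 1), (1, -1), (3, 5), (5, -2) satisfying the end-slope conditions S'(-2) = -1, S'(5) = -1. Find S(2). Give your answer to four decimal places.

2.8416

Let M_i = S''(x_i). Step sizes h_i = 1, 2, 2, 2; slopes of the chords Δ_i = (y_(i+1) - y_i)/h_i = -3, -1, 3, -7/2.
  1·M_0 + 6·M_1 + 2·M_2 = 6(Δ_1 - Δ_0) = 12
  2·M_1 + 8·M_2 + 2·M_3 = 6(Δ_2 - Δ_1) = 24
  2·M_2 + 8·M_3 + 2·M_4 = 6(Δ_3 - Δ_2) = -39
Clamped end conditions give two more equations: 2h_0·M_0 + h_0·M_1 = 6(Δ_0 - S'(-2)) = -12 and h_3·M_3 + 2h_3·M_4 = 6(S'(5) - Δ_3) = 15.
Solving the tridiagonal system: M_0 = -585/86, M_1 = 69/43, M_2 = 789/172, M_3 = -342/43, M_4 = 1329/172.
On [1, 3], S(x) = -1 + 223/86·(x - 1) + 789/344·(x - 1)² - 719/688·(x - 1)³.
With (x - 1) = 1: S(2) = 1955/688.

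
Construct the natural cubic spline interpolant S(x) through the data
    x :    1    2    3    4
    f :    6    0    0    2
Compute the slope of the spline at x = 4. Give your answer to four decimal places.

2.1333

Write σ_i for S''(x_i). With h_i = 1, 1, 1 and divided differences Δ_i = -6, 0, 2, the continuity of S' gives the tridiagonal system
  1·σ_0 + 4·σ_1 + 1·σ_2 = 6(Δ_1 - Δ_0) = 36
  1·σ_1 + 4·σ_2 + 1·σ_3 = 6(Δ_2 - Δ_1) = 12
Natural end conditions: σ_0 = σ_3 = 0.
Hence σ_0 = 0, σ_1 = 44/5, σ_2 = 4/5, σ_3 = 0.
On [3, 4], S'(x) = b_2 + 2c_2·(x - 3) + 3d_2·(x - 3)² with b_2 = Δ_2 - h_2(2σ_2 + σ_3)/6 = 26/15, c_2 = σ_2/2 = 2/5, d_2 = (σ_3 - σ_2)/(6h_2) = -2/15. So S'(4) = 32/15.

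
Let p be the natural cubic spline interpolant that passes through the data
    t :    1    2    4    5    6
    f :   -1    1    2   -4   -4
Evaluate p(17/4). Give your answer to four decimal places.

Write σ_i for p''(x_i). With h_i = 1, 2, 1, 1 and divided differences Δ_i = 2, 1/2, -6, 0, the continuity of p' gives the tridiagonal system
  1·σ_0 + 6·σ_1 + 2·σ_2 = 6(Δ_1 - Δ_0) = -9
  2·σ_1 + 6·σ_2 + 1·σ_3 = 6(Δ_2 - Δ_1) = -39
  1·σ_2 + 4·σ_3 + 1·σ_4 = 6(Δ_3 - Δ_2) = 36
Natural end conditions: σ_0 = σ_4 = 0.
Solving the tridiagonal system: σ_0 = 0, σ_1 = 177/122, σ_2 = -540/61, σ_3 = 684/61, σ_4 = 0.
On [4, 5], p(t) = 2 - 300/61·(t - 4) - 270/61·(t - 4)² + 204/61·(t - 4)³.
With (t - 4) = 1/4: p(17/4) = 533/976.

0.5461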